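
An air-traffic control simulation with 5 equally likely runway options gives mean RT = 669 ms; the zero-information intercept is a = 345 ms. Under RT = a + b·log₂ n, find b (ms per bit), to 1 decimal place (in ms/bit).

b = (669 − 345) / log₂(5) = 324 / 2.3219 = 139.539 ms/bit.

139.5 ms/bit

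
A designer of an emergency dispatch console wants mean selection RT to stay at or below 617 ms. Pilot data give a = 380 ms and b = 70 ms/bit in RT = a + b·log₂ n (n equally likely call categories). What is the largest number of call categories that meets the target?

10

Set 380 + 70·log₂ n ≤ 617 → log₂ n ≤ (617 − 380)/70 = 3.3857.
So n ≤ 2^3.3857 = 10.452; the largest integer n is 10.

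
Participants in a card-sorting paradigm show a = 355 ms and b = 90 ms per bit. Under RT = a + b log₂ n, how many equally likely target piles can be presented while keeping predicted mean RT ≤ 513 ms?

Information budget: (513 − 355)/90 = 1.7556 bits, so n ≤ 2^1.7556 = 3.377 → at most 3.

3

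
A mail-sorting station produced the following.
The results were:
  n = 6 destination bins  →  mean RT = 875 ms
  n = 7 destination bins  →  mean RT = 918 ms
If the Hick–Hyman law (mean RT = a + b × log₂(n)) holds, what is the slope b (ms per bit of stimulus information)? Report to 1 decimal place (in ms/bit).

193.4 ms/bit

b = (RT₂ − RT₁)/(log₂ n₂ − log₂ n₁) = (918 − 875)/(2.8074 − 2.5850) = 193.352 ms/bit.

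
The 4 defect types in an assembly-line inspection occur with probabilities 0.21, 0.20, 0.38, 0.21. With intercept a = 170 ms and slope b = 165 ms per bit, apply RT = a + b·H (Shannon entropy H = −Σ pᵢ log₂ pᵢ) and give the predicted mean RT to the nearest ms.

Entropy contributions −pᵢ log₂ pᵢ: 0.4728, 0.4644, 0.5305, 0.4728; sum H = 1.9405 bits.
RT = a + bH = 170 + 165·1.9405 = 490.18 ms.

490 ms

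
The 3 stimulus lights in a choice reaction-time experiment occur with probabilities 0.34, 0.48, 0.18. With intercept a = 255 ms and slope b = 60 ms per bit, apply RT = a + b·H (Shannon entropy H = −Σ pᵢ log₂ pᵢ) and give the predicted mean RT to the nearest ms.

344 ms

Entropy contributions −pᵢ log₂ pᵢ: 0.5292, 0.5083, 0.4453; sum H = 1.4828 bits.
RT = a + bH = 255 + 60·1.4828 = 343.97 ms.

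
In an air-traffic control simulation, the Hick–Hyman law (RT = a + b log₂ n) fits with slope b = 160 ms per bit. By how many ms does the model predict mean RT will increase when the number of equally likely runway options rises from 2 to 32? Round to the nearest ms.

640 ms

The intercept a cancels: ΔRT = b·(log₂ n₂ − log₂ n₁) = b·log₂(n₂/n₁).
log₂(32) − log₂(2) = log₂(32/2) = log₂(16) = 4.
ΔRT = 160 × 4.0000 = 640.000 ms.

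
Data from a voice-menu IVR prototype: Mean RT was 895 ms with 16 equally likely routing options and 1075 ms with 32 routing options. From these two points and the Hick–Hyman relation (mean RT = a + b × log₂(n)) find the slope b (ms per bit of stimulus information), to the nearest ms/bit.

b = (RT₂ − RT₁)/(log₂ n₂ − log₂ n₁) = (1075 − 895)/(5 − 4) = 180 ms/bit.

180 ms/bit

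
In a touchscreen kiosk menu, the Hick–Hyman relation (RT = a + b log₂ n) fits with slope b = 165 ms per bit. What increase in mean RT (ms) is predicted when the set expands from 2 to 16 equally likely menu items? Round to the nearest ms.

The intercept a cancels: ΔRT = b·(log₂ n₂ − log₂ n₁) = b·log₂(n₂/n₁).
log₂(16) − log₂(2) = log₂(16/2) = log₂(8) = 3.
ΔRT = 165 × 3.0000 = 495.000 ms.

495 ms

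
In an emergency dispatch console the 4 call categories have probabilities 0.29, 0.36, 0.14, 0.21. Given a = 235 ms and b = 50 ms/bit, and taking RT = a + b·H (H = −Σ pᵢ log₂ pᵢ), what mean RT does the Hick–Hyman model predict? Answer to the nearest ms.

331 ms

H = 0.29·log₂(1/0.29) + 0.36·log₂(1/0.36) + 0.14·log₂(1/0.14) + 0.21·log₂(1/0.21) = 1.9185 bits.
RT = 235 + 50 × 1.9185 = 330.92 ms.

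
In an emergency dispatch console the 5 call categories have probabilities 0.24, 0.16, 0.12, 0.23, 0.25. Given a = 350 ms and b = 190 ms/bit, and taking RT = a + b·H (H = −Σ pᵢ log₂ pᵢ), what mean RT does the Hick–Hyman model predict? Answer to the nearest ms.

Entropy contributions −pᵢ log₂ pᵢ: 0.4941, 0.4230, 0.3671, 0.4877, 0.5000; sum H = 2.2719 bits.
RT = a + bH = 350 + 190·2.2719 = 781.66 ms.

782 ms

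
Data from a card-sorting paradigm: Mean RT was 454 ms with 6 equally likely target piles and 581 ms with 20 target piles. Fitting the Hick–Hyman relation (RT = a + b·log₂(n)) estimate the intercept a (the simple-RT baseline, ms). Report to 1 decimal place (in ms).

Slope: b = (581 − 454) / (log₂ 20 − log₂ 6) = 127/1.7370 = 73.116 ms/bit.
Intercept: a = 454 − 73.116·log₂(6) = 264.998 ms.

265.0 ms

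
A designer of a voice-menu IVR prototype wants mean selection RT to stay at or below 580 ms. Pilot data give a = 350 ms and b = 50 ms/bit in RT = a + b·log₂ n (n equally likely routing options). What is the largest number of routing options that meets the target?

Set 350 + 50·log₂ n ≤ 580 → log₂ n ≤ (580 − 350)/50 = 4.6000.
So n ≤ 2^4.6000 = 24.251; the largest integer n is 24.

24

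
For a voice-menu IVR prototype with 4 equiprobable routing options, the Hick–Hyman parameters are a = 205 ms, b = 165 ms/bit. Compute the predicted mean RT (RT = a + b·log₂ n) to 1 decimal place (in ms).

log₂(4) = 2 bits, so RT = 205 + 165 × 2 ≈ 535.000 ms.

535.0 ms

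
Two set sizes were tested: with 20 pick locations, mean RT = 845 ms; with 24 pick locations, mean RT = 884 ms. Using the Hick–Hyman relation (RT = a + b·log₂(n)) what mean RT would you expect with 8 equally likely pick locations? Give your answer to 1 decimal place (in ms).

649.0 ms

With log₂ n on the abscissa the relation is linear; from the two conditions:
  b = (884 − 845) / (log₂ 24 − log₂ 20) = 39 / (4.5850 − 4.3219) = 148.270 ms/bit
  a = 845 − 148.270 × 4.3219 = 204.190 ms
Then RT(8) = 204.190 + 148.270 × log₂ 8 = 204.190 + 148.270 × 3 ≈ 648.998 ms.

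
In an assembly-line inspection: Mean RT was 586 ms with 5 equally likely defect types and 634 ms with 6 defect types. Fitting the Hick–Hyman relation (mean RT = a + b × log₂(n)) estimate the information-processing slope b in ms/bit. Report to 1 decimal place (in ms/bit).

Slope: b = (634 − 586) / (log₂ 6 − log₂ 5) = 48/0.2630 = 182.486 ms/bit.

182.5 ms/bit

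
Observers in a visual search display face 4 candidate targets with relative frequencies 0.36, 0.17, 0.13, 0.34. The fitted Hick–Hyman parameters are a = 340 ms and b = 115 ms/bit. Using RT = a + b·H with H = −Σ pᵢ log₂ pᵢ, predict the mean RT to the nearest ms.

556 ms

Entropy contributions −pᵢ log₂ pᵢ: 0.5306, 0.4346, 0.3826, 0.5292; sum H = 1.8770 bits.
RT = a + bH = 340 + 115·1.8770 = 555.86 ms.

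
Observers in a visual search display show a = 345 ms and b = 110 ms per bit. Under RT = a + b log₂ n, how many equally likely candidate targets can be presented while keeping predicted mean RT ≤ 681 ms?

8

Information budget: (681 − 345)/110 = 3.0545 bits, so n ≤ 2^3.0545 = 8.308 → at most 8.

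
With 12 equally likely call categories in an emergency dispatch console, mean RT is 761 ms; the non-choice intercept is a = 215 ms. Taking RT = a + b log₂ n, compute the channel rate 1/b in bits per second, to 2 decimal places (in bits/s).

Choice component = 761 − 215 = 546 ms over log₂(12) = 3.5850 bits.
b = 546 / 3.5850 = 152.303 ms/bit, so 1/b = 6.566 bits/s.

6.57 bits/s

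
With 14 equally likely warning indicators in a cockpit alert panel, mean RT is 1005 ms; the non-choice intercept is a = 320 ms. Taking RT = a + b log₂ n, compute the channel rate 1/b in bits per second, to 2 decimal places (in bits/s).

5.56 bits/s

Choice component = 1005 − 320 = 685 ms over log₂(14) = 3.8074 bits.
b = 685 / 3.8074 = 179.915 ms/bit, so 1/b = 5.558 bits/s.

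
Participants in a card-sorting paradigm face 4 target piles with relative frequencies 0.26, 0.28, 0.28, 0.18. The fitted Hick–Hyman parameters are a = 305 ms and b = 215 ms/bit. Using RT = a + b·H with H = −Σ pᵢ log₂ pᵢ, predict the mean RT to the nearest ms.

Entropy contributions −pᵢ log₂ pᵢ: 0.5053, 0.5142, 0.5142, 0.4453; sum H = 1.9790 bits.
RT = a + bH = 305 + 215·1.9790 = 730.49 ms.

730 ms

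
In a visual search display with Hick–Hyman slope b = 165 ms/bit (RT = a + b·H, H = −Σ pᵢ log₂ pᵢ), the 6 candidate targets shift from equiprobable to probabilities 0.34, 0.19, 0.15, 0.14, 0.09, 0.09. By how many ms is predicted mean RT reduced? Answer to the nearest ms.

Equiprobable entropy H₀ = log₂ 6 = 2.5850 bits.
Skewed entropy H = −Σ pᵢ log₂ pᵢ = 2.4174 bits.
ΔRT = b·(H₀ − H) = 165 × 0.1676 = 27.65 ms.

28 ms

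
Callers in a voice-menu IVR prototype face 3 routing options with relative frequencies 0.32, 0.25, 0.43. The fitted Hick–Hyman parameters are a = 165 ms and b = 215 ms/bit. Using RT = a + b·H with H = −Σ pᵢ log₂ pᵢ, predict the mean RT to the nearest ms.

Entropy contributions −pᵢ log₂ pᵢ: 0.5260, 0.5000, 0.5236; sum H = 1.5496 bits.
RT = a + bH = 165 + 215·1.5496 = 498.16 ms.

498 ms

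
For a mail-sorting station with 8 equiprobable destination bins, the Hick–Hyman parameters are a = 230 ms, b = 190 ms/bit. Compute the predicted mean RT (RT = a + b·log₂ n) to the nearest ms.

log₂(8) = 3 bits, so RT = 230 + 190 × 3 ≈ 800.000 ms.

800 ms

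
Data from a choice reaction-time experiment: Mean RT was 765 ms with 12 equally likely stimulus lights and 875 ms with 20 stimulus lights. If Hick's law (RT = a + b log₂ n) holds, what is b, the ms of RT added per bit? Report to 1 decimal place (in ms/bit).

149.3 ms/bit

Slope: b = (875 − 765) / (log₂ 20 − log₂ 12) = 110/0.7370 = 149.261 ms/bit.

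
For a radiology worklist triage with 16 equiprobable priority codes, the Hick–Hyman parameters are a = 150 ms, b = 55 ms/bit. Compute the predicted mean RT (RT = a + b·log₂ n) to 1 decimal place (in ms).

370.0 ms

log₂(16) = 4 bits, so RT = 150 + 55 × 4 ≈ 370.000 ms.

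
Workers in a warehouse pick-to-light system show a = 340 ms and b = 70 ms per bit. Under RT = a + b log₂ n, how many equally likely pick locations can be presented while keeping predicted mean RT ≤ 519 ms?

70·log₂ n ≤ 519 − 340 = 179, giving log₂ n ≤ 2.5571 and n ≤ 5.885. The largest whole number is 5.

5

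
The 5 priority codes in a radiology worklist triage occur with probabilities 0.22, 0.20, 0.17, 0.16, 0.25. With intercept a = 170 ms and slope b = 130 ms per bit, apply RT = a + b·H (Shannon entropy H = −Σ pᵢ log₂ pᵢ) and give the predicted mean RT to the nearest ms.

Entropy contributions −pᵢ log₂ pᵢ: 0.4806, 0.4644, 0.4346, 0.4230, 0.5000; sum H = 2.3026 bits.
RT = a + bH = 170 + 130·2.3026 = 469.33 ms.

469 ms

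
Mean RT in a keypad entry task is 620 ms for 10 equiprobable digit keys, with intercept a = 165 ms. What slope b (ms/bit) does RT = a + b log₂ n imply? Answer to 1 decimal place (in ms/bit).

137.0 ms/bit

b = (620 − 165) / log₂(10) = 455 / 3.3219 = 136.969 ms/bit.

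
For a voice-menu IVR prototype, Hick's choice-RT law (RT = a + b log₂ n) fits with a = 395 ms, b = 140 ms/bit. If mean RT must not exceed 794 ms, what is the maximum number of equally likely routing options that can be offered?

140·log₂ n ≤ 794 − 395 = 399, giving log₂ n ≤ 2.8500 and n ≤ 7.210. The largest whole number is 7.

7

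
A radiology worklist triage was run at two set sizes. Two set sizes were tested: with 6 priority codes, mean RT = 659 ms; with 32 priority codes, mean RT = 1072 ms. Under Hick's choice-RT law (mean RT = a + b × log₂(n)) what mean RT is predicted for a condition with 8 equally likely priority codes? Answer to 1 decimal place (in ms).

With log₂ n on the abscissa the relation is linear; from the two conditions:
  b = (1072 − 659) / (log₂ 32 − log₂ 6) = 413 / (5 − 2.5850) = 171.012 ms/bit
  a = 659 − 171.012 × 2.5850 = 216.941 ms
Then RT(8) = 216.941 + 171.012 × log₂ 8 = 216.941 + 171.012 × 3 ≈ 729.976 ms.

730.0 ms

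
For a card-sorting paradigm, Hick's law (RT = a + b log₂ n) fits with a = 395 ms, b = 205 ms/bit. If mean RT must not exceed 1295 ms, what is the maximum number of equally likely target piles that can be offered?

205·log₂ n ≤ 1295 − 395 = 900, giving log₂ n ≤ 4.3902 and n ≤ 20.970. The largest whole number is 20.

20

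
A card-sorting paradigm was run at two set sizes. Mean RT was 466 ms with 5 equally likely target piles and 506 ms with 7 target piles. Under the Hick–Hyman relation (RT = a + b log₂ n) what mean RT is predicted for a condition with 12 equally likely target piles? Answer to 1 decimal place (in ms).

RT is linear in log₂ n, so two points fix the line:
  b = (506 − 466) / (log₂ 7 − log₂ 5) = 40 / (2.8074 − 2.3219) = 82.402 ms/bit
  a = 466 − 82.402 × 2.3219 = 274.669 ms
Then RT(12) = 274.669 + 82.402 × log₂ 12 = 274.669 + 82.402 × 3.5850 ≈ 570.076 ms.

570.1 ms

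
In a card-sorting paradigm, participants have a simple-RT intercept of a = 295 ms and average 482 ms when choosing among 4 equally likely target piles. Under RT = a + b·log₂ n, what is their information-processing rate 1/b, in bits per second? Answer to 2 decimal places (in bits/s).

Choice component = 482 − 295 = 187 ms over log₂(4) = 2 bits.
b = 187 / 2 = 93.500 ms/bit, so 1/b = 10.695 bits/s.

10.70 bits/s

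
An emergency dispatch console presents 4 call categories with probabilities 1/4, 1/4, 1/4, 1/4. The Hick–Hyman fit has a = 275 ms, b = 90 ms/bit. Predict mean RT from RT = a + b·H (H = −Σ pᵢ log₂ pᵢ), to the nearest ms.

H = −Σ pᵢ log₂ pᵢ = 0.25·2 + 0.25·2 + 0.25·2 + 0.25·2 = 2.000 bits.
RT = 275 + 90 × 2.000 = 455.00 ms.

455 ms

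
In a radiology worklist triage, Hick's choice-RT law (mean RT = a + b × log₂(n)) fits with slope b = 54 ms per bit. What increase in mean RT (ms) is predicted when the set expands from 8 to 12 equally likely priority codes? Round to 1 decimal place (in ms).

ΔRT = (a + b log₂ n₂) − (a + b log₂ n₁) = b·(log₂ n₂ − log₂ n₁).
log₂(12) − log₂(8) = 3.5850 − 3 = 0.5850.
ΔRT = 54 × 0.5850 = 31.588 ms.

31.6 ms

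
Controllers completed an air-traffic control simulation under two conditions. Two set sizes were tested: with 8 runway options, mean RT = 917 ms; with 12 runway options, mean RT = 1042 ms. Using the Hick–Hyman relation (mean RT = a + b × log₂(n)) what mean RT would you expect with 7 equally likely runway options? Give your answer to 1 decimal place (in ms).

Fit slope and intercept:
  b = (1042 − 917) / (log₂ 12 − log₂ 8) = 125 / (3.5850 − 3) = 213.689 ms/bit
  a = 917 − 213.689 × 3 = 275.933 ms
Then RT(7) = 275.933 + 213.689 × log₂ 7 = 275.933 + 213.689 × 2.8074 ≈ 875.834 ms.

875.8 ms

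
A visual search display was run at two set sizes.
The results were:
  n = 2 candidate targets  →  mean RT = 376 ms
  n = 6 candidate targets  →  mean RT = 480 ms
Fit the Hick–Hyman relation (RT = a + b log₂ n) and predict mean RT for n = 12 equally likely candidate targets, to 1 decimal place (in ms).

545.6 ms

With log₂ n on the abscissa the relation is linear; from the two conditions:
  b = (480 − 376) / (log₂ 6 − log₂ 2) = 104 / (2.5850 − 1) = 65.617 ms/bit
  a = 376 − 65.617 × 1 = 310.383 ms
Then RT(12) = 310.383 + 65.617 × log₂ 12 = 310.383 + 65.617 × 3.5850 ≈ 545.617 ms.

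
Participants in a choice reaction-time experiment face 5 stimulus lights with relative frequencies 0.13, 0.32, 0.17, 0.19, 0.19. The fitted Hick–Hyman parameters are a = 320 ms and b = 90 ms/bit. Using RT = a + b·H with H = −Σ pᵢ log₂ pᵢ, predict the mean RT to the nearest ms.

523 ms

Entropy contributions −pᵢ log₂ pᵢ: 0.3826, 0.5260, 0.4346, 0.4552, 0.4552; sum H = 2.2537 bits.
RT = a + bH = 320 + 90·2.2537 = 522.83 ms.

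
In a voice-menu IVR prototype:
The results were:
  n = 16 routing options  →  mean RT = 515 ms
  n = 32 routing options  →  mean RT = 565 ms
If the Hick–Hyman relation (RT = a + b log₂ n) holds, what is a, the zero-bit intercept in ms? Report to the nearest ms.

315 ms

Slope: b = (565 − 515) / (log₂ 32 − log₂ 16) = 50/1.0000 = 50 ms/bit.
Intercept: a = 515 − 50·log₂(16) = 315.000 ms.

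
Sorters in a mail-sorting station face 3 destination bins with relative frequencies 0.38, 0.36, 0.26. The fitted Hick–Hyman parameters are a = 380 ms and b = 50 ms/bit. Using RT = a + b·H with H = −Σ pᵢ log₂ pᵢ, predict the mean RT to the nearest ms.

Entropy contributions −pᵢ log₂ pᵢ: 0.5305, 0.5306, 0.5053; sum H = 1.5664 bits.
RT = a + bH = 380 + 50·1.5664 = 458.32 ms.

458 ms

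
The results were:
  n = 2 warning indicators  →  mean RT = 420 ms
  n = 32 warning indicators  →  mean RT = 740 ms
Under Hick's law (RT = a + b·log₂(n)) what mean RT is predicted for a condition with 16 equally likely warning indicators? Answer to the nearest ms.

Solve the two-equation system in a and b:
  b = (740 − 420) / (log₂ 32 − log₂ 2) = 320 / (5 − 1) = 80 ms/bit
  a = 420 − 80 × 1 = 340 ms
Then RT(16) = 340 + 80 × log₂ 16 = 340 + 80 × 4 ≈ 660.000 ms.

660 ms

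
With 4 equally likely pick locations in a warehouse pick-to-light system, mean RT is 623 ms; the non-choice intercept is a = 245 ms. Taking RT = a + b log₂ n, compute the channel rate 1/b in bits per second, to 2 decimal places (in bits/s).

Choice component = 623 − 245 = 378 ms over log₂(4) = 2 bits.
b = 378 / 2 = 189.000 ms/bit, so 1/b = 5.291 bits/s.

5.29 bits/s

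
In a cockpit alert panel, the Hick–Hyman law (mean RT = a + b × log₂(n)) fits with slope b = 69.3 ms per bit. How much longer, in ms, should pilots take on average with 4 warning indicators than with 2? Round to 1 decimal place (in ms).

69.3 ms

Only the slope matters, since a is common to both: ΔRT = b·log₂(n₂/n₁).
log₂(4) − log₂(2) = log₂(4/2) = log₂(2) = 1.
ΔRT = 69.3 × 1.0000 = 69.300 ms.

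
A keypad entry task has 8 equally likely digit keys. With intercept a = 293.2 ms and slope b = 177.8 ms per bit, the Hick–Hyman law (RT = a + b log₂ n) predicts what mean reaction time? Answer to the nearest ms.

log₂(8) = 3 bits, so RT = 293.2 + 177.8 × 3 ≈ 826.600 ms.

827 ms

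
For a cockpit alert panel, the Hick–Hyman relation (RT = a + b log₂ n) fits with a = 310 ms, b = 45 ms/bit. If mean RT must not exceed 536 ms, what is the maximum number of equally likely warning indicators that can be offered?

32

45·log₂ n ≤ 536 − 310 = 226, giving log₂ n ≤ 5.0222 and n ≤ 32.497. The largest whole number is 32.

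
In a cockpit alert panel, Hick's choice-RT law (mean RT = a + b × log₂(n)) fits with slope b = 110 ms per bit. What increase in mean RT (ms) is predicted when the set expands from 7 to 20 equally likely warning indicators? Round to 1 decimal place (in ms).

166.6 ms

Only the slope matters, since a is common to both: ΔRT = b·log₂(n₂/n₁).
log₂(20) − log₂(7) = 4.3219 − 2.8074 = 1.5146.
ΔRT = 110 × 1.5146 = 166.603 ms.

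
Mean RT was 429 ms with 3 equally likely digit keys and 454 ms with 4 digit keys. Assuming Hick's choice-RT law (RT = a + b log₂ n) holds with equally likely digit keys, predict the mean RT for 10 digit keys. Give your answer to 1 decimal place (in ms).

RT is linear in log₂ n, so two points fix the line:
  b = (454 − 429) / (log₂ 4 − log₂ 3) = 25 / (2 − 1.5850) = 60.236 ms/bit
  a = 429 − 60.236 × 1.5850 = 333.529 ms
Then RT(10) = 333.529 + 60.236 × log₂ 10 = 333.529 + 60.236 × 3.3219 ≈ 533.627 ms.

533.6 ms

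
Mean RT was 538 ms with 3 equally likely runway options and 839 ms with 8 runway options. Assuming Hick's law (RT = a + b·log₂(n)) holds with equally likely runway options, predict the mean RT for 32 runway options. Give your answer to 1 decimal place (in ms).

1264.4 ms

With log₂ n on the abscissa the relation is linear; from the two conditions:
  b = (839 − 538) / (log₂ 8 − log₂ 3) = 301 / (3 − 1.5850) = 212.715 ms/bit
  a = 538 − 212.715 × 1.5850 = 200.854 ms
Then RT(32) = 200.854 + 212.715 × log₂ 32 = 200.854 + 212.715 × 5 ≈ 1264.430 ms.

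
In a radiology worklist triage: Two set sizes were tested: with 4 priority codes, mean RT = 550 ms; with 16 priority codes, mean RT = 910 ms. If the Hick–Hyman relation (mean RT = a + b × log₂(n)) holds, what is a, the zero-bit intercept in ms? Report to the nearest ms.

190 ms

Slope: b = (910 − 550) / (log₂ 16 − log₂ 4) = 360/2.0000 = 180 ms/bit.
a = RT₁ − b·log₂ n₁ = 550 − 180 × 2 = 190.000 ms.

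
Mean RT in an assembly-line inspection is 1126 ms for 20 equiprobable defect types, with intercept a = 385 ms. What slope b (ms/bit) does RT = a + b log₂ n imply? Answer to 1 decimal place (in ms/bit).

b = (1126 − 385) / log₂(20) = 741 / 4.3219 = 171.451 ms/bit.

171.5 ms/bit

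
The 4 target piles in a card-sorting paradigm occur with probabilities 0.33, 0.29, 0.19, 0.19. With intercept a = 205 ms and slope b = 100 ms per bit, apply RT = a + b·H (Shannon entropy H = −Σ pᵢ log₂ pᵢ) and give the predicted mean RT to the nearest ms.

H = 0.33·log₂(1/0.33) + 0.29·log₂(1/0.29) + 0.19·log₂(1/0.19) + 0.19·log₂(1/0.19) = 1.9562 bits.
RT = 205 + 100 × 1.9562 = 400.62 ms.

401 ms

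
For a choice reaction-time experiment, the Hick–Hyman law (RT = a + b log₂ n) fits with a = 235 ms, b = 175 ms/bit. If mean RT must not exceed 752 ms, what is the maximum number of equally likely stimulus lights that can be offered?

Set 235 + 175·log₂ n ≤ 752 → log₂ n ≤ (752 − 235)/175 = 2.9543.
So n ≤ 2^2.9543 = 7.750; the largest integer n is 7.

7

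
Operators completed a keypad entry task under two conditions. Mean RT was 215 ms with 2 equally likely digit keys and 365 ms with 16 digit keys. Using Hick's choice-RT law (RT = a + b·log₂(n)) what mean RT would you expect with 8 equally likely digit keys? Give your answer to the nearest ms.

315 ms

Fit slope and intercept:
  b = (365 − 215) / (log₂ 16 − log₂ 2) = 150 / (4 − 1) = 50 ms/bit
  a = 215 − 50 × 1 = 165 ms
Then RT(8) = 165 + 50 × log₂ 8 = 165 + 50 × 3 ≈ 315.000 ms.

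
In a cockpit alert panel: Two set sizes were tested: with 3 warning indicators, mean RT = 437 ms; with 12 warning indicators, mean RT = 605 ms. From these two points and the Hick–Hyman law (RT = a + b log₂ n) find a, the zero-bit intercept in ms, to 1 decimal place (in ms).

b = (RT₂ − RT₁)/(log₂ n₂ − log₂ n₁) = (605 − 437)/(3.5850 − 1.5850) = 84.000 ms/bit.
a = RT₁ − b·log₂ n₁ = 437 − 84.000 × 1.5850 = 303.863 ms.

303.9 ms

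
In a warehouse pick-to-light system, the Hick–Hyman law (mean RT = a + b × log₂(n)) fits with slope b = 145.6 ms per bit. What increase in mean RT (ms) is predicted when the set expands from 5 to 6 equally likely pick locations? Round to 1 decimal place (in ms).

The intercept a cancels: ΔRT = b·(log₂ n₂ − log₂ n₁) = b·log₂(n₂/n₁).
log₂(6) − log₂(5) = 2.5850 − 2.3219 = 0.2630.
ΔRT = 145.6 × 0.2630 = 38.298 ms.

38.3 ms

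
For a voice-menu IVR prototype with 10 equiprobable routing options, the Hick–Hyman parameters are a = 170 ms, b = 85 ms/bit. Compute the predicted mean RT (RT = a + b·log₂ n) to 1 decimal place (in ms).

452.4 ms

log₂(10) = 3.3219 bits, so RT = 170 + 85 × 3.3219 ≈ 452.364 ms.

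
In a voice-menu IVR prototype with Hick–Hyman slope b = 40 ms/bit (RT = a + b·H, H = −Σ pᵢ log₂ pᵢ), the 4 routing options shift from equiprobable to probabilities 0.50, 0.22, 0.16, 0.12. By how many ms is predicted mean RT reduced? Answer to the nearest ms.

9 ms

Equiprobable entropy H₀ = log₂ 4 = 2.0000 bits.
Skewed entropy H = −Σ pᵢ log₂ pᵢ = 1.7707 bits.
ΔRT = b·(H₀ − H) = 40 × 0.2293 = 9.17 ms.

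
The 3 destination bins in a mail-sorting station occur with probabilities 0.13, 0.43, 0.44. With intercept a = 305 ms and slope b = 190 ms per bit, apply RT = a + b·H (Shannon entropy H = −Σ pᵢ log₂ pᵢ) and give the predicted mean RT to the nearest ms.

H = 0.13·log₂(1/0.13) + 0.43·log₂(1/0.43) + 0.44·log₂(1/0.44) = 1.4274 bits.
RT = 305 + 190 × 1.4274 = 576.20 ms.

576 ms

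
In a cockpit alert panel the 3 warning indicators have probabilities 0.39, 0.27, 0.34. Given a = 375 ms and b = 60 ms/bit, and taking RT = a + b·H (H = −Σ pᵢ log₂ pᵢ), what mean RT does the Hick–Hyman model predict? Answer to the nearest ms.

H = 0.39·log₂(1/0.39) + 0.27·log₂(1/0.27) + 0.34·log₂(1/0.34) = 1.5690 bits.
RT = 375 + 60 × 1.5690 = 469.14 ms.

469 ms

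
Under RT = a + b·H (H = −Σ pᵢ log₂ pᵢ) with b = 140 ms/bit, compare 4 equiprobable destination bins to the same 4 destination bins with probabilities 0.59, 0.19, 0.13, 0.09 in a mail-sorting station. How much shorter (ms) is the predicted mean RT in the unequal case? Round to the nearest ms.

56 ms

Equiprobable entropy H₀ = log₂ 4 = 2.0000 bits.
Skewed entropy H = −Σ pᵢ log₂ pᵢ = 1.5996 bits.
ΔRT = b·(H₀ − H) = 140 × 0.4004 = 56.05 ms.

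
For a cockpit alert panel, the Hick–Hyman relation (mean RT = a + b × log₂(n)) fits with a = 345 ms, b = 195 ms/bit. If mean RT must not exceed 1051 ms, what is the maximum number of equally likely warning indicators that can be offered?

12

195·log₂ n ≤ 1051 − 345 = 706, giving log₂ n ≤ 3.6205 and n ≤ 12.299. The largest whole number is 12.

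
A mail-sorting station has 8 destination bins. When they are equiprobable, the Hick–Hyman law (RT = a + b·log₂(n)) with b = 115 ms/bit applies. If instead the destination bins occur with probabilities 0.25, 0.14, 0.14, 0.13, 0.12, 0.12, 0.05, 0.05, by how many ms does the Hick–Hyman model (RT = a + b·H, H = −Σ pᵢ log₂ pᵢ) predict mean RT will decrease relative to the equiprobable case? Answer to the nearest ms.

The RT saving is b·ΔH. Equiprobable H₀ = log₂(8) = 3.0000 bits; with the given probabilities H = 2.8432 bits.
b·(H₀ − H) = 115 × (3.0000 − 2.8432) = 18.03 ms.

18 ms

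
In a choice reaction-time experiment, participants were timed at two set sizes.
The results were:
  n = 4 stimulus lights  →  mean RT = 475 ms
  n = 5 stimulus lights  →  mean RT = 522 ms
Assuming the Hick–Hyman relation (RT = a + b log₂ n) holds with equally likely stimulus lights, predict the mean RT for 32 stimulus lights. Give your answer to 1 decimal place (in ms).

Fit slope and intercept:
  b = (522 − 475) / (log₂ 5 − log₂ 4) = 47 / (2.3219 − 2) = 145.995 ms/bit
  a = 475 − 145.995 × 2 = 183.009 ms
Then RT(32) = 183.009 + 145.995 × log₂ 32 = 183.009 + 145.995 × 5 ≈ 912.986 ms.

913.0 ms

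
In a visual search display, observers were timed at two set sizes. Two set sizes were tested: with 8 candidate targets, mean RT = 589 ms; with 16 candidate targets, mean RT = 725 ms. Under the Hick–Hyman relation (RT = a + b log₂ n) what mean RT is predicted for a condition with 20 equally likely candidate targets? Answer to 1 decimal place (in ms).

Fit slope and intercept:
  b = (725 − 589) / (log₂ 16 − log₂ 8) = 136 / (4 − 3) = 136.000 ms/bit
  a = 589 − 136.000 × 3 = 181.000 ms
Then RT(20) = 181.000 + 136.000 × log₂ 20 = 181.000 + 136.000 × 4.3219 ≈ 768.782 ms.

768.8 ms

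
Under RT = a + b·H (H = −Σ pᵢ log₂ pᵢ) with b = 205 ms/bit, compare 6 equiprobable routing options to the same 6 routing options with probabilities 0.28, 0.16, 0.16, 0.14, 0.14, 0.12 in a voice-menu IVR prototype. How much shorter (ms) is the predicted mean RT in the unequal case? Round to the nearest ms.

13 ms

Equiprobable entropy H₀ = log₂ 6 = 2.5850 bits.
Skewed entropy H = −Σ pᵢ log₂ pᵢ = 2.5215 bits.
ΔRT = b·(H₀ − H) = 205 × 0.0634 = 13.00 ms.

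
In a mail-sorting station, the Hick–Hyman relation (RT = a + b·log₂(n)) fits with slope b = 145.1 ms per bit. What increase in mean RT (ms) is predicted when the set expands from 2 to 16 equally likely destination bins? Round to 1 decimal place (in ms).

435.3 ms

Only the slope matters, since a is common to both: ΔRT = b·log₂(n₂/n₁).
log₂(16) − log₂(2) = log₂(16/2) = log₂(8) = 3.
ΔRT = 145.1 × 3.0000 = 435.300 ms.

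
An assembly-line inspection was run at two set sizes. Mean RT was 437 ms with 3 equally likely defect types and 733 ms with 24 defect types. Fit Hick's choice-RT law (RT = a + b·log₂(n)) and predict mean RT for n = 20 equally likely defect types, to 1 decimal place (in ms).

With log₂ n on the abscissa the relation is linear; from the two conditions:
  b = (733 − 437) / (log₂ 24 − log₂ 3) = 296 / (4.5850 − 1.5850) = 98.667 ms/bit
  a = 437 − 98.667 × 1.5850 = 280.617 ms
Then RT(20) = 280.617 + 98.667 × log₂ 20 = 280.617 + 98.667 × 4.3219 ≈ 707.047 ms.

707.0 ms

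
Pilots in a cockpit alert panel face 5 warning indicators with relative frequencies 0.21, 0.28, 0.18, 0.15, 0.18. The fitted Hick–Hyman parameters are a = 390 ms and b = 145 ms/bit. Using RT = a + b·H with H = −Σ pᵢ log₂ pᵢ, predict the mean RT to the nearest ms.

722 ms

H = 0.21·log₂(1/0.21) + 0.28·log₂(1/0.28) + 0.18·log₂(1/0.18) + 0.15·log₂(1/0.15) + 0.18·log₂(1/0.18) = 2.2882 bits.
RT = 390 + 145 × 2.2882 = 721.79 ms.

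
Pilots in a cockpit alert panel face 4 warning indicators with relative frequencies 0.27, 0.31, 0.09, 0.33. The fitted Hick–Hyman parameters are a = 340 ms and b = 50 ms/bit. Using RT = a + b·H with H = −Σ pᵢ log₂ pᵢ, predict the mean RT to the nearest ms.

434 ms

Entropy contributions −pᵢ log₂ pᵢ: 0.5100, 0.5238, 0.3127, 0.5278; sum H = 1.8743 bits.
RT = a + bH = 340 + 50·1.8743 = 433.71 ms.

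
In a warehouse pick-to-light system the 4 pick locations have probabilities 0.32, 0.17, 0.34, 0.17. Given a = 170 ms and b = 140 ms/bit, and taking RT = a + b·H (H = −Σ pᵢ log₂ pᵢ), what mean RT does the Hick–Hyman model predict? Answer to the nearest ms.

439 ms

H = 0.32·log₂(1/0.32) + 0.17·log₂(1/0.17) + 0.34·log₂(1/0.34) + 0.17·log₂(1/0.17) = 1.9244 bits.
RT = 170 + 140 × 1.9244 = 439.41 ms.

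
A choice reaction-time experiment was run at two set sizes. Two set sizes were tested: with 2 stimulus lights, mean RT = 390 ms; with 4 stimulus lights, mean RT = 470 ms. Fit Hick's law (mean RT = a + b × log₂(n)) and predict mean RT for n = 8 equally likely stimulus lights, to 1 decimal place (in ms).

550.0 ms

With log₂ n on the abscissa the relation is linear; from the two conditions:
  b = (470 − 390) / (log₂ 4 − log₂ 2) = 80 / (2 − 1) = 80.000 ms/bit
  a = 390 − 80.000 × 1 = 310.000 ms
Then RT(8) = 310.000 + 80.000 × log₂ 8 = 310.000 + 80.000 × 3 ≈ 550.000 ms.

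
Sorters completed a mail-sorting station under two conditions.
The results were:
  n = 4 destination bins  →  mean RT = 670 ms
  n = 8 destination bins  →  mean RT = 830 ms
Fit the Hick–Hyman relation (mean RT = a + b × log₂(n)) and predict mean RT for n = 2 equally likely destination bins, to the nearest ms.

510 ms

With log₂ n on the abscissa the relation is linear; from the two conditions:
  b = (830 − 670) / (log₂ 8 − log₂ 4) = 160 / (3 − 2) = 160 ms/bit
  a = 670 − 160 × 2 = 350 ms
Then RT(2) = 350 + 160 × log₂ 2 = 350 + 160 × 1 ≈ 510.000 ms.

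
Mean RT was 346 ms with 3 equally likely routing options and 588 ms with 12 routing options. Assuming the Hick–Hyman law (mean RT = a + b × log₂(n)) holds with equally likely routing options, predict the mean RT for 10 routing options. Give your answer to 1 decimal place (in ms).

556.2 ms

Solve the two-equation system in a and b:
  b = (588 − 346) / (log₂ 12 − log₂ 3) = 242 / (3.5850 − 1.5850) = 121.000 ms/bit
  a = 346 − 121.000 × 1.5850 = 154.220 ms
Then RT(10) = 154.220 + 121.000 × log₂ 10 = 154.220 + 121.000 × 3.3219 ≈ 556.173 ms.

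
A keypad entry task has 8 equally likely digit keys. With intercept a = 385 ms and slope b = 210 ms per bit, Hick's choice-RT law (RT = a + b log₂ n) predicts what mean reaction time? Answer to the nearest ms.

1015 ms

log₂(8) = 3 bits, so RT = 385 + 210 × 3 ≈ 1015.000 ms.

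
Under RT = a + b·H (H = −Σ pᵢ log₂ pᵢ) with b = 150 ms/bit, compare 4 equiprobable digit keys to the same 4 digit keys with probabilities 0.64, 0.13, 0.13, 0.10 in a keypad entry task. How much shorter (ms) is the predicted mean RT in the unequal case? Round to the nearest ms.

74 ms

The RT saving is b·ΔH. Equiprobable H₀ = log₂(4) = 2.0000 bits; with the given probabilities H = 1.5095 bits.
b·(H₀ − H) = 150 × (2.0000 − 1.5095) = 73.57 ms.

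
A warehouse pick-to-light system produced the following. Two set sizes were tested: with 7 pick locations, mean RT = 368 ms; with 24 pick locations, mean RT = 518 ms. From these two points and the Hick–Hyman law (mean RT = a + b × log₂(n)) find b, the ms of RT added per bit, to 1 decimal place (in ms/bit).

The slope on a log₂ axis is (518 − 368) / (4.5850 − 2.8074) = 84.383 ms/bit.

84.4 ms/bit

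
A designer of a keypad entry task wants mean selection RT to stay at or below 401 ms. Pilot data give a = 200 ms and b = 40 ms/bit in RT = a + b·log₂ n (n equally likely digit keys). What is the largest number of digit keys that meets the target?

40·log₂ n ≤ 401 − 200 = 201, giving log₂ n ≤ 5.0250 and n ≤ 32.559. The largest whole number is 32.

32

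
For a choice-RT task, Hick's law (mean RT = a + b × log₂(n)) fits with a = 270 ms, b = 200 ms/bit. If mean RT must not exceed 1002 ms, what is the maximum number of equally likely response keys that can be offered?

Information budget: (1002 − 270)/200 = 3.6600 bits, so n ≤ 2^3.6600 = 12.641 → at most 12.

12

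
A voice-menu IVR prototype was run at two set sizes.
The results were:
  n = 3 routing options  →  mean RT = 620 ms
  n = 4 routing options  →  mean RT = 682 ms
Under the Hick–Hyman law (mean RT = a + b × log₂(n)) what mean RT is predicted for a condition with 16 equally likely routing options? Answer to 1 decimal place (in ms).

980.8 ms

With log₂ n on the abscissa the relation is linear; from the two conditions:
  b = (682 − 620) / (log₂ 4 − log₂ 3) = 62 / (2 − 1.5850) = 149.384 ms/bit
  a = 620 − 149.384 × 1.5850 = 383.232 ms
Then RT(16) = 383.232 + 149.384 × log₂ 16 = 383.232 + 149.384 × 4 ≈ 980.768 ms.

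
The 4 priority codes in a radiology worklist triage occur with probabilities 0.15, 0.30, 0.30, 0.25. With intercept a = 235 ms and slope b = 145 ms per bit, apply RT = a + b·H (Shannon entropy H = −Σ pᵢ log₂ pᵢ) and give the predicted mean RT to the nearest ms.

518 ms

Entropy contributions −pᵢ log₂ pᵢ: 0.4105, 0.5211, 0.5211, 0.5000; sum H = 1.9527 bits.
RT = a + bH = 235 + 145·1.9527 = 518.15 ms.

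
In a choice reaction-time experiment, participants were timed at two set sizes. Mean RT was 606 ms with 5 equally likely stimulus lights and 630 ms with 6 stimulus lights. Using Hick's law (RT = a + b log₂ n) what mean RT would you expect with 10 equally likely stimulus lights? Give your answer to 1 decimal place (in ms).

Fit slope and intercept:
  b = (630 − 606) / (log₂ 6 − log₂ 5) = 24 / (2.5850 − 2.3219) = 91.243 ms/bit
  a = 606 − 91.243 × 2.3219 = 394.141 ms
Then RT(10) = 394.141 + 91.243 × log₂ 10 = 394.141 + 91.243 × 3.3219 ≈ 697.243 ms.

697.2 ms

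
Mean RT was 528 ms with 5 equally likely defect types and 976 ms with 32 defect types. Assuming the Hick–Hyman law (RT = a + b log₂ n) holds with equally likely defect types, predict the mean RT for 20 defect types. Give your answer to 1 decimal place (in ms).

862.6 ms

RT is linear in log₂ n, so two points fix the line:
  b = (976 − 528) / (log₂ 32 − log₂ 5) = 448 / (5 − 2.3219) = 167.285 ms/bit
  a = 528 − 167.285 × 2.3219 = 139.577 ms
Then RT(20) = 139.577 + 167.285 × log₂ 20 = 139.577 + 167.285 × 4.3219 ≈ 862.569 ms.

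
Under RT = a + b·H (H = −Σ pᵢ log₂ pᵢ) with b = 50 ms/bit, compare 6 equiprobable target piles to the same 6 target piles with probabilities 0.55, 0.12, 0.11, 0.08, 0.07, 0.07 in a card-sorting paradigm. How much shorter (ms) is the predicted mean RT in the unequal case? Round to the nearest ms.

28 ms

Equiprobable entropy H₀ = log₂ 6 = 2.5850 bits.
Skewed entropy H = −Σ pᵢ log₂ pᵢ = 2.0203 bits.
ΔRT = b·(H₀ − H) = 50 × 0.5646 = 28.23 ms.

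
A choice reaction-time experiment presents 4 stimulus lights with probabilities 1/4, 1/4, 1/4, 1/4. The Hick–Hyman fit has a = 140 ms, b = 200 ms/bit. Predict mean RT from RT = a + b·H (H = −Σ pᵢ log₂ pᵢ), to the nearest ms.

H = −Σ pᵢ log₂ pᵢ = 0.25·2 + 0.25·2 + 0.25·2 + 0.25·2 = 2.000 bits.
RT = 140 + 200 × 2.000 = 540.00 ms.

540 ms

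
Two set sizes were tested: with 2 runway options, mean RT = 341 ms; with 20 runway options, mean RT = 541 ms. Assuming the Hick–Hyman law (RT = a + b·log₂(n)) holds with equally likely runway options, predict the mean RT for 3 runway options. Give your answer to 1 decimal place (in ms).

Solve the two-equation system in a and b:
  b = (541 − 341) / (log₂ 20 − log₂ 2) = 200 / (4.3219 − 1) = 60.206 ms/bit
  a = 341 − 60.206 × 1 = 280.794 ms
Then RT(3) = 280.794 + 60.206 × log₂ 3 = 280.794 + 60.206 × 1.5850 ≈ 376.218 ms.

376.2 ms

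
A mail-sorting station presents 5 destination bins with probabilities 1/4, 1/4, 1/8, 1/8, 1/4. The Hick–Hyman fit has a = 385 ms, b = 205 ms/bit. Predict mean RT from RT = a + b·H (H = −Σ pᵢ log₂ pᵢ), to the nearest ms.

H = −Σ pᵢ log₂ pᵢ = 0.25·2 + 0.25·2 + 0.125·3 + 0.125·3 + 0.25·2 = 2.250 bits.
RT = 385 + 205 × 2.250 = 846.25 ms.

846 ms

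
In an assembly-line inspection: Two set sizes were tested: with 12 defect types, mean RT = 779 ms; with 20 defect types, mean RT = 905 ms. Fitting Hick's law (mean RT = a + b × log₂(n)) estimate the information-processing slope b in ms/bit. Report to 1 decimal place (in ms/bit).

171.0 ms/bit

Slope: b = (905 − 779) / (log₂ 20 − log₂ 12) = 126/0.7370 = 170.971 ms/bit.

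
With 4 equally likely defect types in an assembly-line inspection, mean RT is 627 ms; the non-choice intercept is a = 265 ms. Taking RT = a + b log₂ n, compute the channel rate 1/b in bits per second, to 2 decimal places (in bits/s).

5.52 bits/s

b = (627 − 265)/log₂ 4 = 362/2 = 181.000 ms per bit = 0.18100 s/bit; the reciprocal is 5.525 bits/s.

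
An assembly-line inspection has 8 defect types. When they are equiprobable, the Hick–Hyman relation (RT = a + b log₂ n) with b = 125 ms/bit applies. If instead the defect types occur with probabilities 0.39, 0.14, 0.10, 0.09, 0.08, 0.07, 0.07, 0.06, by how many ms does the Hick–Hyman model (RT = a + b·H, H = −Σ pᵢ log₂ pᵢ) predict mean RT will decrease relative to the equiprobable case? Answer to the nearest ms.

The RT saving is b·ΔH. Equiprobable H₀ = log₂(8) = 3.0000 bits; with the given probabilities H = 2.6439 bits.
b·(H₀ − H) = 125 × (3.0000 − 2.6439) = 44.51 ms.

45 ms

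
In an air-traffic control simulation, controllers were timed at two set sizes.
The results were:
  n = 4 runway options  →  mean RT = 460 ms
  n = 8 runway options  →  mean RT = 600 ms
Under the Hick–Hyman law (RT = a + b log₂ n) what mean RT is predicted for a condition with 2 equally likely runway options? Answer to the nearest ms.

320 ms

RT is linear in log₂ n, so two points fix the line:
  b = (600 − 460) / (log₂ 8 − log₂ 4) = 140 / (3 − 2) = 140 ms/bit
  a = 460 − 140 × 2 = 180 ms
Then RT(2) = 180 + 140 × log₂ 2 = 180 + 140 × 1 ≈ 320.000 ms.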